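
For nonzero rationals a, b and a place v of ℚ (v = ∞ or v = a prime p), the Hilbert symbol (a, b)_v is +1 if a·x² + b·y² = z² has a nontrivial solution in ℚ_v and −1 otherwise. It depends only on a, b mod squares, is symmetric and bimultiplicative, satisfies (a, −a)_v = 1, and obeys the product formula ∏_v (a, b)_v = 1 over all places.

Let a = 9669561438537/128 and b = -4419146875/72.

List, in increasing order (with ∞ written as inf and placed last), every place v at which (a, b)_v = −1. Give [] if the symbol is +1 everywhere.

(a, b) ≡ (868434, -116870) mod (ℚ^×)²; places V = {2, 3, 5, 7, 11, 13, 23, 29, 31, ∞}.
(a,b)_11: α=4, u≡6; β=2, v≡1 (mod 11); (6|11)=-1, (1|11)=+1; sign (−1)^0·-1^2·+1^4 = +1.
(a,b)_31: α=1, u≡24; β=1, v≡22 (mod 31); (24|31)=-1, (22|31)=-1; sign (−1)^1·-1^1·-1^1 = -1.
(a,b)_5: α=0, u≡4; β=5, v≡4 (mod 5); (4|5)=+1, (4|5)=+1; sign (−1)^0·+1^5·+1^0 = +1.
(a,b)_29: α=1, u≡19; β=1, v≡7 (mod 29); (19|29)=-1, (7|29)=+1; sign (−1)^0·-1^1·+1^1 = -1.
(a,b)_13: α=2, u≡11; β=1, v≡11 (mod 13); (11|13)=-1, (11|13)=-1; sign (−1)^0·-1^1·-1^2 = -1.
(a,b)_2: α=-7, β=-3; u≡1, v≡5 (mod 8); ε(u)ε(v)=0·0, αω(v)=-7·1, βω(u)=-3·0; sum ≡ 1  ⇒  -1.
(a,b)_∞: sgn(868434)=+, sgn(-116870)=−, so +1.
(a,b)_3: α=3, u≡2; β=-2, v≡1 (mod 3); (2|3)=-1, (1|3)=+1; sign (−1)^0·-1^-2·+1^3 = +1.
(a,b)_7: α=1, u≡2; β=0, v≡2 (mod 7); (2|7)=+1, (2|7)=+1; sign (−1)^0·+1^0·+1^1 = +1.
(a,b)_23: α=1, u≡11; β=0, v≡18 (mod 23); (11|23)=-1, (18|23)=+1; sign (−1)^0·-1^0·+1^1 = +1.
|Ram(868434, -116870)| = 4, even; anisotropic at {2, 13, 29, 31}.

[2, 13, 29, 31]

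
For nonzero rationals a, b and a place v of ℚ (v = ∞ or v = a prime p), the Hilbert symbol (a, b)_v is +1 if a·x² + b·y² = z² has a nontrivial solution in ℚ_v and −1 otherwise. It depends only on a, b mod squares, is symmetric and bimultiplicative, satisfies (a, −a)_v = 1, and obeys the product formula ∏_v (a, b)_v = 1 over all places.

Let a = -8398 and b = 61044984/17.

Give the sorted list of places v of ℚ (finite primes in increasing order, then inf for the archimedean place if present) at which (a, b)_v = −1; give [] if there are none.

(a, b) ≡ (-8398, 4862) mod (ℚ^×)²; places V = {2, 3, 7, 11, 13, 17, 19, ∞}.
(a,b)_7: α=0, u≡2; β=2, v≡4 (mod 7); (2|7)=+1, (4|7)=+1; sign (−1)^0·+1^2·+1^0 = +1.
(a,b)_13: α=1, u≡4; β=1, v≡3 (mod 13); (4|13)=+1, (3|13)=+1; sign (−1)^0·+1^1·+1^1 = +1.
(a,b)_2: α=1, β=3; u≡1, v≡7 (mod 8); ε(u)ε(v)=0·1, αω(v)=1·0, βω(u)=3·0; sum ≡ 0  ⇒  +1.
(a,b)_3: α=0, u≡2; β=2, v≡2 (mod 3); (2|3)=-1, (2|3)=-1; sign (−1)^0·-1^2·-1^0 = +1.
(a,b)_11: α=0, u≡6; β=3, v≡10 (mod 11); (6|11)=-1, (10|11)=-1; sign (−1)^0·-1^3·-1^0 = -1.
(a,b)_∞: sgn(-8398)=−, sgn(4862)=+, so +1.
(a,b)_17: α=1, u≡16; β=-1, v≡7 (mod 17); (16|17)=+1, (7|17)=-1; sign (−1)^0·+1^-1·-1^1 = -1.
(a,b)_19: α=1, u≡14; β=0, v≡1 (mod 19); (14|19)=-1, (1|19)=+1; sign (−1)^0·-1^0·+1^1 = +1.
(-8398, 4862 / ℚ) ramifies at {11, 17}: a division algebra.

[11, 17]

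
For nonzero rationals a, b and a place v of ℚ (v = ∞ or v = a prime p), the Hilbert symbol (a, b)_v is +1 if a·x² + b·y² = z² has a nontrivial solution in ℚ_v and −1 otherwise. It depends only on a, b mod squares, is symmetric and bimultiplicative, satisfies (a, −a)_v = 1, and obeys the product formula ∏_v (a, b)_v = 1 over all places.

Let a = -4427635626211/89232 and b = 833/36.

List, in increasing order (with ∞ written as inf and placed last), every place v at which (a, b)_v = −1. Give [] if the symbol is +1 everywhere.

[3, 7, 11, 29]

(a, b) ≡ (-113883, 17) mod (ℚ^×)²; places V = {2, 3, 7, 11, 13, 17, 29, 43, ∞}.
(a,b)_17: α=3, u≡16; β=1, v≡16 (mod 17); (16|17)=+1, (16|17)=+1; sign (−1)^0·+1^1·+1^3 = +1.
(a,b)_43: α=2, u≡40; β=0, v≡10 (mod 43); (40|43)=+1, (10|43)=+1; sign (−1)^0·+1^0·+1^2 = +1.
(a,b)_7: α=5, u≡5; β=2, v≡3 (mod 7); (5|7)=-1, (3|7)=-1; sign (−1)^0·-1^2·-1^5 = -1.
(a,b)_13: α=-2, u≡1; β=0, v≡4 (mod 13); (1|13)=+1, (4|13)=+1; sign (−1)^0·+1^0·+1^-2 = +1.
(a,b)_∞: sgn(-113883)=−, sgn(17)=+, so +1.
(a,b)_3: α=-1, u≡1; β=-2, v≡2 (mod 3); (1|3)=+1, (2|3)=-1; sign (−1)^0·+1^-2·-1^-1 = -1.
(a,b)_2: α=-4, β=-2; u≡5, v≡1 (mod 8); ε(u)ε(v)=0·0, αω(v)=-4·0, βω(u)=-2·1; sum ≡ 0  ⇒  +1.
(a,b)_29: α=1, u≡19; β=0, v≡3 (mod 29); (19|29)=-1, (3|29)=-1; sign (−1)^0·-1^0·-1^1 = -1.
(a,b)_11: α=-1, u≡1; β=0, v≡10 (mod 11); (1|11)=+1, (10|11)=-1; sign (−1)^0·+1^0·-1^-1 = -1.
Ram(-113883, 17) = {3, 7, 11, 29}; no ℚ_3-point on the conic.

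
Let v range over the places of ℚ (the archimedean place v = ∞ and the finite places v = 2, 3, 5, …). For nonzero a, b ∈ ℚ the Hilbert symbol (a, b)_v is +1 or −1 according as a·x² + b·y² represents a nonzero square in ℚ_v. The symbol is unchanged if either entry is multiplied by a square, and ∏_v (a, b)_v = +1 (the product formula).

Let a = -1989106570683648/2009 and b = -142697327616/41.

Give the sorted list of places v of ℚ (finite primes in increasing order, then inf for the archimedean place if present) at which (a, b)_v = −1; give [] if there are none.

(a, b) ≡ (-20213, -2091) mod (ℚ^×)²; places V = {2, 3, 7, 13, 17, 19, 29, 37, 41, ∞}.
(a,b)_13: α=2, u≡7; β=0, v≡7 (mod 13); (7|13)=-1, (7|13)=-1; sign (−1)^0·-1^0·-1^2 = +1.
(a,b)_29: α=3, u≡13; β=2, v≡27 (mod 29); (13|29)=+1, (27|29)=-1; sign (−1)^0·+1^2·-1^3 = -1.
(a,b)_17: α=1, u≡4; β=1, v≡9 (mod 17); (4|17)=+1, (9|17)=+1; sign (−1)^0·+1^1·+1^1 = +1.
(a,b)_2: α=8, β=10; u≡3, v≡5 (mod 8); ε(u)ε(v)=1·0, αω(v)=8·1, βω(u)=10·1; sum ≡ 0  ⇒  +1.
(a,b)_37: α=2, u≡26; β=0, v≡17 (mod 37); (26|37)=+1, (17|37)=-1; sign (−1)^0·+1^0·-1^2 = +1.
(a,b)_19: α=0, u≡14; β=2, v≡10 (mod 19); (14|19)=-1, (10|19)=-1; sign (−1)^0·-1^2·-1^0 = +1.
(a,b)_∞: sgn(-20213)=−, sgn(-2091)=−, so -1.
(a,b)_3: α=4, u≡1; β=3, v≡2 (mod 3); (1|3)=+1, (2|3)=-1; sign (−1)^0·+1^3·-1^4 = +1.
(a,b)_41: α=-1, u≡9; β=-1, v≡9 (mod 41); (9|41)=+1, (9|41)=+1; sign (−1)^0·+1^-1·+1^-1 = +1.
(a,b)_7: α=-2, u≡3; β=0, v≡4 (mod 7); (3|7)=-1, (4|7)=+1; sign (−1)^0·-1^0·+1^-2 = +1.
|Ram(-20213, -2091)| = 2, even; anisotropic at {29, ∞}.

[29, inf]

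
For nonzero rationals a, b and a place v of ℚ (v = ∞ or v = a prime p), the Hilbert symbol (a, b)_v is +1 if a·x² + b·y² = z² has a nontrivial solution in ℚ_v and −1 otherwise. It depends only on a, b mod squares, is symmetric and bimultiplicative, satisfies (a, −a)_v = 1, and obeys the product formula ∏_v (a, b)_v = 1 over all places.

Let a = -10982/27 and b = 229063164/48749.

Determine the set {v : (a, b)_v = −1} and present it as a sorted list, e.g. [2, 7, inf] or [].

[3, 29]

Mod squares: a ≡ -114, b ≡ 38019. Check v ∈ {∞, 2, 3, 11, 17, 19, 23, 29, 41}.
v=2: v_2(a)=1, v_2(b)=2; units ≡ 7, 3 (mod 8); ε·ε+αω+βω = 1·1+1·1+2·0 ≡ 0  ⇒  (a,b)_2 = +1.
v=29: a=29^0·(≡10), b=29^-1·(≡6) mod 29; (10|29)=-1, (6|29)=+1; (−1)^{0·-1·14}·(-1)^-1·(+1)^0 = -1.
v=3: a=3^-3·(≡1), b=3^1·(≡1) mod 3; (1|3)=+1, (1|3)=+1; (−1)^{-3·1·1}·(+1)^1·(+1)^-3 = -1.
v=11: a=11^0·(≡8), b=11^2·(≡9) mod 11; (8|11)=-1, (9|11)=+1; (−1)^{0·2·5}·(-1)^2·(+1)^0 = +1.
v=∞: -114 < 0 and 38019 > 0  ⇒  (a,b)_∞ = +1.
v=17: a=17^2·(≡3), b=17^0·(≡3) mod 17; (3|17)=-1, (3|17)=-1; (−1)^{2·0·8}·(-1)^0·(-1)^2 = +1.
v=41: a=41^0·(≡23), b=41^-2·(≡19) mod 41; (23|41)=+1, (19|41)=-1; (−1)^{0·-2·20}·(+1)^-2·(-1)^0 = +1.
v=19: a=19^1·(≡18), b=19^3·(≡5) mod 19; (18|19)=-1, (5|19)=+1; (−1)^{1·3·9}·(-1)^3·(+1)^1 = +1.
v=23: a=23^0·(≡3), b=23^1·(≡7) mod 23; (3|23)=+1, (7|23)=-1; (−1)^{0·1·11}·(+1)^1·(-1)^0 = +1.
Ram(-114, 38019) = {3, 29}; no ℚ_3-point on the conic.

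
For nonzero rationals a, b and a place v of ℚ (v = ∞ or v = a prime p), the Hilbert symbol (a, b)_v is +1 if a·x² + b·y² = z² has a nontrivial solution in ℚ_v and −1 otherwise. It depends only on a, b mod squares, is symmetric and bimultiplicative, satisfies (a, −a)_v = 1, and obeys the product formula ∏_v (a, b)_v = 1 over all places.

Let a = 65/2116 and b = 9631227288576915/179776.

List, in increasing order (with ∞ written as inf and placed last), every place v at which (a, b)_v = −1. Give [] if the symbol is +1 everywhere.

[3, 13, 17, 19]

(a, b) ≡ (65, 33915) mod (ℚ^×)²; places V = {2, 3, 5, 7, 13, 17, 19, 23, 43, 53, ∞}.
(a,b)_5: α=1, u≡3; β=1, v≡3 (mod 5); (3|5)=-1, (3|5)=-1; sign (−1)^0·-1^1·-1^1 = +1.
(a,b)_13: α=1, u≡7; β=0, v≡5 (mod 13); (7|13)=-1, (5|13)=-1; sign (−1)^0·-1^0·-1^1 = -1.
(a,b)_7: α=0, u≡1; β=1, v≡1 (mod 7); (1|7)=+1, (1|7)=+1; sign (−1)^0·+1^1·+1^0 = +1.
(a,b)_17: α=0, u≡6; β=3, v≡6 (mod 17); (6|17)=-1, (6|17)=-1; sign (−1)^0·-1^3·-1^0 = -1.
(a,b)_23: α=-2, u≡22; β=0, v≡4 (mod 23); (22|23)=-1, (4|23)=+1; sign (−1)^0·-1^0·+1^-2 = +1.
(a,b)_53: α=0, u≡50; β=-2, v≡33 (mod 53); (50|53)=-1, (33|53)=-1; sign (−1)^0·-1^-2·-1^0 = +1.
(a,b)_∞: sgn(65)=+, sgn(33915)=+, so +1.
(a,b)_19: α=0, u≡12; β=1, v≡18 (mod 19); (12|19)=-1, (18|19)=-1; sign (−1)^0·-1^1·-1^0 = -1.
(a,b)_43: α=0, u≡12; β=2, v≡16 (mod 43); (12|43)=-1, (16|43)=+1; sign (−1)^0·-1^2·+1^0 = +1.
(a,b)_2: α=-2, β=-6; u≡1, v≡3 (mod 8); ε(u)ε(v)=0·1, αω(v)=-2·1, βω(u)=-6·0; sum ≡ 0  ⇒  +1.
(a,b)_3: α=0, u≡2; β=13, v≡1 (mod 3); (2|3)=-1, (1|3)=+1; sign (−1)^0·-1^13·+1^0 = -1.
|Ram(65, 33915)| = 4, even; anisotropic at {3, 13, 17, 19}.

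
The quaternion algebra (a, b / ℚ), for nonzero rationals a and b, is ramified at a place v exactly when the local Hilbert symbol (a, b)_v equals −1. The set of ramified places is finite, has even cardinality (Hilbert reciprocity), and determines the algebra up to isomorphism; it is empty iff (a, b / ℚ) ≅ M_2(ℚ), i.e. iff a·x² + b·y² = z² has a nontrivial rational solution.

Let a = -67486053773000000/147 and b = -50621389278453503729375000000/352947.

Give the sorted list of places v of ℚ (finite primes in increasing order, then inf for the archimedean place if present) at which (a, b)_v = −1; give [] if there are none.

[3, 13, 19, 23, 43, inf]

Mod squares: a ≡ -1311, b ≡ -28509. Check v ∈ {∞, 2, 3, 5, 7, 13, 17, 19, 23, 43}.
v=13: a=13^0·(≡11), b=13^1·(≡10) mod 13; (11|13)=-1, (10|13)=+1; (−1)^{0·1·6}·(-1)^1·(+1)^0 = -1.
v=3: a=3^-1·(≡1), b=3^-1·(≡1) mod 3; (1|3)=+1, (1|3)=+1; (−1)^{-1·-1·1}·(+1)^-1·(+1)^-1 = -1.
v=19: a=19^1·(≡5), b=19^2·(≡2) mod 19; (5|19)=+1, (2|19)=-1; (−1)^{1·2·9}·(+1)^2·(-1)^1 = -1.
v=43: a=43^2·(≡18), b=43^3·(≡9) mod 43; (18|43)=-1, (9|43)=+1; (−1)^{2·3·21}·(-1)^3·(+1)^2 = -1.
v=∞: -1311 < 0 and -28509 < 0  ⇒  (a,b)_∞ = -1.
v=2: v_2(a)=6, v_2(b)=6; units ≡ 1, 3 (mod 8); ε·ε+αω+βω = 0·1+6·1+6·0 ≡ 0  ⇒  (a,b)_2 = +1.
v=23: a=23^1·(≡8), b=23^2·(≡22) mod 23; (8|23)=+1, (22|23)=-1; (−1)^{1·2·11}·(+1)^2·(-1)^1 = -1.
v=17: a=17^4·(≡13), b=17^7·(≡6) mod 17; (13|17)=+1, (6|17)=-1; (−1)^{4·7·8}·(+1)^7·(-1)^4 = +1.
v=7: a=7^-2·(≡3), b=7^-6·(≡4) mod 7; (3|7)=-1, (4|7)=+1; (−1)^{-2·-6·3}·(-1)^-6·(+1)^-2 = +1.
v=5: a=5^6·(≡4), b=5^10·(≡1) mod 5; (4|5)=+1, (1|5)=+1; (−1)^{6·10·2}·(+1)^10·(+1)^6 = +1.
Ram(-1311, -28509) = {3, 13, 19, 23, 43, ∞}; no ℚ_3-point on the conic.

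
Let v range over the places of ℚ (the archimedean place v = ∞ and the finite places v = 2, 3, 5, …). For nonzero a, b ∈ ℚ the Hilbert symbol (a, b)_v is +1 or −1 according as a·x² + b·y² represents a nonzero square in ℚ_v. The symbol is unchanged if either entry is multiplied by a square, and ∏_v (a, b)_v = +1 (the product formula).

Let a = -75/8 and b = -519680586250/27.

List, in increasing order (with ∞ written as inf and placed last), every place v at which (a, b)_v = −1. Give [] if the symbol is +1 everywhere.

[2, 17, 37, 41, 47, inf]

Mod squares: a ≡ -6, b ≡ -50907486. Check v ∈ {∞, 2, 3, 5, 7, 17, 37, 41, 47}.
v=3: a=3^1·(≡1), b=3^-3·(≡2) mod 3; (1|3)=+1, (2|3)=-1; (−1)^{1·-3·1}·(+1)^-3·(-1)^1 = +1.
v=5: a=5^2·(≡4), b=5^4·(≡1) mod 5; (4|5)=+1, (1|5)=+1; (−1)^{2·4·2}·(+1)^4·(+1)^2 = +1.
v=37: a=37^0·(≡23), b=37^1·(≡36) mod 37; (23|37)=-1, (36|37)=+1; (−1)^{0·1·18}·(-1)^1·(+1)^0 = -1.
v=7: a=7^0·(≡2), b=7^3·(≡6) mod 7; (2|7)=+1, (6|7)=-1; (−1)^{0·3·3}·(+1)^3·(-1)^0 = +1.
v=41: a=41^0·(≡6), b=41^1·(≡37) mod 41; (6|41)=-1, (37|41)=+1; (−1)^{0·1·20}·(-1)^1·(+1)^0 = -1.
v=47: a=47^0·(≡20), b=47^1·(≡17) mod 47; (20|47)=-1, (17|47)=+1; (−1)^{0·1·23}·(-1)^1·(+1)^0 = -1.
v=∞: -6 < 0 and -50907486 < 0  ⇒  (a,b)_∞ = -1.
v=2: v_2(a)=-3, v_2(b)=1; units ≡ 5, 1 (mod 8); ε·ε+αω+βω = 0·0+-3·0+1·1 ≡ 1  ⇒  (a,b)_2 = -1.
v=17: a=17^0·(≡14), b=17^1·(≡16) mod 17; (14|17)=-1, (16|17)=+1; (−1)^{0·1·8}·(-1)^1·(+1)^0 = -1.
Ram(-6, -50907486) = {2, 17, 37, 41, 47, ∞}; no ℚ_2-point on the conic.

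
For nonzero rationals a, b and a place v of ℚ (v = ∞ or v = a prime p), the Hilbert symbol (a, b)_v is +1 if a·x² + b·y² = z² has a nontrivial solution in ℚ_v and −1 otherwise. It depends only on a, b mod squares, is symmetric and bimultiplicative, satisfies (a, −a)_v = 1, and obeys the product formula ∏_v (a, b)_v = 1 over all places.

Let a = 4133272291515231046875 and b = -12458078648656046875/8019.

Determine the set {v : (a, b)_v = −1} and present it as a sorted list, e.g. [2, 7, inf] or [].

Mod squares: a ≡ 30107, b ≡ -572033. Check v ∈ {∞, 2, 3, 5, 7, 11, 17, 19, 23}.
v=11: a=11^1·(≡1), b=11^-1·(≡5) mod 11; (1|11)=+1, (5|11)=+1; (−1)^{1·-1·5}·(+1)^-1·(+1)^1 = -1.
v=19: a=19^4·(≡9), b=19^5·(≡12) mod 19; (9|19)=+1, (12|19)=-1; (−1)^{4·5·9}·(+1)^5·(-1)^4 = +1.
v=2: v_2(a)=0, v_2(b)=0; units ≡ 3, 7 (mod 8); ε·ε+αω+βω = 1·1+0·0+0·1 ≡ 1  ⇒  (a,b)_2 = -1.
v=7: a=7^3·(≡5), b=7^7·(≡6) mod 7; (5|7)=-1, (6|7)=-1; (−1)^{3·7·3}·(-1)^7·(-1)^3 = -1.
v=3: a=3^2·(≡2), b=3^-6·(≡1) mod 3; (2|3)=-1, (1|3)=+1; (−1)^{2·-6·1}·(-1)^-6·(+1)^2 = +1.
v=5: a=5^6·(≡2), b=5^6·(≡2) mod 5; (2|5)=-1, (2|5)=-1; (−1)^{6·6·2}·(-1)^6·(-1)^6 = +1.
v=∞: 30107 > 0 and -572033 < 0  ⇒  (a,b)_∞ = +1.
v=17: a=17^3·(≡12), b=17^1·(≡7) mod 17; (12|17)=-1, (7|17)=-1; (−1)^{3·1·8}·(-1)^1·(-1)^3 = +1.
v=23: a=23^3·(≡11), b=23^1·(≡15) mod 23; (11|23)=-1, (15|23)=-1; (−1)^{3·1·11}·(-1)^1·(-1)^3 = -1.
Ram(30107, -572033) = {2, 7, 11, 23}; no ℚ_2-point on the conic.

[2, 7, 11, 23]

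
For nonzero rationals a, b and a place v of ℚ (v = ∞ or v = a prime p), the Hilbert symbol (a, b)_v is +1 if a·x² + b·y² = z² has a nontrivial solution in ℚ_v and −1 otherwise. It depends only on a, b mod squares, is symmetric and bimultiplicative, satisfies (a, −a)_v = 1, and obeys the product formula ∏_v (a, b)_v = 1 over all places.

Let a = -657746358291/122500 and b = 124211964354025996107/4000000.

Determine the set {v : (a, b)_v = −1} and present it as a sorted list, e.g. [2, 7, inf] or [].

[11, 31]

Mod squares: a ≡ -54219, b ≡ 43. Check v ∈ {∞, 2, 3, 5, 7, 11, 31, 43, 53}.
v=∞: -54219 < 0 and 43 > 0  ⇒  (a,b)_∞ = +1.
v=2: v_2(a)=-2, v_2(b)=-8; units ≡ 5, 3 (mod 8); ε·ε+αω+βω = 0·1+-2·1+-8·1 ≡ 0  ⇒  (a,b)_2 = +1.
v=53: a=53^1·(≡47), b=53^2·(≡46) mod 53; (47|53)=+1, (46|53)=+1; (−1)^{1·2·26}·(+1)^2·(+1)^1 = +1.
v=31: a=31^1·(≡20), b=31^2·(≡12) mod 31; (20|31)=+1, (12|31)=-1; (−1)^{1·2·15}·(+1)^2·(-1)^1 = -1.
v=7: a=7^-2·(≡6), b=7^0·(≡4) mod 7; (6|7)=-1, (4|7)=+1; (−1)^{-2·0·3}·(-1)^0·(+1)^-2 = +1.
v=11: a=11^1·(≡7), b=11^2·(≡6) mod 11; (7|11)=-1, (6|11)=-1; (−1)^{1·2·5}·(-1)^2·(-1)^1 = -1.
v=43: a=43^2·(≡41), b=43^3·(≡41) mod 43; (41|43)=+1, (41|43)=+1; (−1)^{2·3·21}·(+1)^3·(+1)^2 = +1.
v=5: a=5^-4·(≡4), b=5^-6·(≡2) mod 5; (4|5)=+1, (2|5)=-1; (−1)^{-4·-6·2}·(+1)^-6·(-1)^-4 = +1.
v=3: a=3^9·(≡2), b=3^14·(≡1) mod 3; (2|3)=-1, (1|3)=+1; (−1)^{9·14·1}·(-1)^14·(+1)^9 = +1.
(-54219, 43 / ℚ) ramifies at {11, 31}: a division algebra.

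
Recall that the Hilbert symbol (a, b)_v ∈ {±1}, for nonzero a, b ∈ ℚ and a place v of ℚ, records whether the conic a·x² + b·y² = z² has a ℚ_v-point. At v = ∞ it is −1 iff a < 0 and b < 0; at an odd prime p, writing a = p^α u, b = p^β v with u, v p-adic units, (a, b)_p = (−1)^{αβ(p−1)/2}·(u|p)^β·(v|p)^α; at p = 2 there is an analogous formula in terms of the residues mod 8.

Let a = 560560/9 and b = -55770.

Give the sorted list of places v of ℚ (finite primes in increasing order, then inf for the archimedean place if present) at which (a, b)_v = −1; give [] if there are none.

[5, 13]

Mod squares: a ≡ 715, b ≡ -330. Check v ∈ {∞, 2, 3, 5, 7, 11, 13}.
v=∞: 715 > 0 and -330 < 0  ⇒  (a,b)_∞ = +1.
v=2: v_2(a)=4, v_2(b)=1; units ≡ 3, 3 (mod 8); ε·ε+αω+βω = 1·1+4·1+1·1 ≡ 0  ⇒  (a,b)_2 = +1.
v=5: a=5^1·(≡3), b=5^1·(≡1) mod 5; (3|5)=-1, (1|5)=+1; (−1)^{1·1·2}·(-1)^1·(+1)^1 = -1.
v=13: a=13^1·(≡10), b=13^2·(≡8) mod 13; (10|13)=+1, (8|13)=-1; (−1)^{1·2·6}·(+1)^2·(-1)^1 = -1.
v=7: a=7^2·(≡1), b=7^0·(≡6) mod 7; (1|7)=+1, (6|7)=-1; (−1)^{2·0·3}·(+1)^0·(-1)^2 = +1.
v=3: a=3^-2·(≡1), b=3^1·(≡1) mod 3; (1|3)=+1, (1|3)=+1; (−1)^{-2·1·1}·(+1)^1·(+1)^-2 = +1.
v=11: a=11^1·(≡7), b=11^1·(≡1) mod 11; (7|11)=-1, (1|11)=+1; (−1)^{1·1·5}·(-1)^1·(+1)^1 = +1.
(715, -330 / ℚ) ramifies at {5, 13}: a division algebra.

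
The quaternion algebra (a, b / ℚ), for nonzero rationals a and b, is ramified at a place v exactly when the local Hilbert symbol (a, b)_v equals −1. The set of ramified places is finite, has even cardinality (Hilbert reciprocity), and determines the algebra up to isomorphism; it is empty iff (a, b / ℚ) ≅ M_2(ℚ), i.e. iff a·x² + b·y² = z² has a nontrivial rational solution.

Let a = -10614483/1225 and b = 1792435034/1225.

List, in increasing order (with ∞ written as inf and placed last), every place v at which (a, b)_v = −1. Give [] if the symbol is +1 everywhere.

(a, b) ≡ (-3, 26) mod (ℚ^×)²; places V = {2, 3, 5, 7, 11, 13, 19, 23, ∞}.
(a,b)_13: α=0, u≡10; β=1, v≡2 (mod 13); (10|13)=+1, (2|13)=-1; sign (−1)^0·+1^1·-1^0 = +1.
(a,b)_5: α=-2, u≡3; β=-2, v≡1 (mod 5); (3|5)=-1, (1|5)=+1; sign (−1)^0·-1^-2·+1^-2 = +1.
(a,b)_2: α=0, β=1; u≡5, v≡5 (mod 8); ε(u)ε(v)=0·0, αω(v)=0·1, βω(u)=1·1; sum ≡ 1  ⇒  -1.
(a,b)_19: α=2, u≡1; β=4, v≡4 (mod 19); (1|19)=+1, (4|19)=+1; sign (−1)^0·+1^4·+1^2 = +1.
(a,b)_3: α=5, u≡2; β=0, v≡2 (mod 3); (2|3)=-1, (2|3)=-1; sign (−1)^0·-1^0·-1^5 = -1.
(a,b)_∞: sgn(-3)=−, sgn(26)=+, so +1.
(a,b)_11: α=2, u≡6; β=0, v≡4 (mod 11); (6|11)=-1, (4|11)=+1; sign (−1)^0·-1^0·+1^2 = +1.
(a,b)_7: α=-2, u≡4; β=-2, v≡3 (mod 7); (4|7)=+1, (3|7)=-1; sign (−1)^0·+1^-2·-1^-2 = +1.
(a,b)_23: α=0, u≡22; β=2, v≡13 (mod 23); (22|23)=-1, (13|23)=+1; sign (−1)^0·-1^2·+1^0 = +1.
(-3, 26 / ℚ) ramifies at {2, 3}: a division algebra.

[2, 3]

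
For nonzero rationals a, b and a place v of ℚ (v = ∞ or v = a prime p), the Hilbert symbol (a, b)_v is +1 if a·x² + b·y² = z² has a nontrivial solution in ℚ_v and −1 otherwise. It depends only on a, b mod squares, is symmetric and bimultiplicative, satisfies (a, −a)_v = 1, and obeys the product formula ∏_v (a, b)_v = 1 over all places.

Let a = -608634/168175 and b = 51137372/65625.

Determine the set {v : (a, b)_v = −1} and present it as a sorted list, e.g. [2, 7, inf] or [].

[5, 13]

(a, b) ≡ (-182, 15015) mod (ℚ^×)²; places V = {2, 3, 5, 7, 11, 13, 17, 23, 31, ∞}.
(a,b)_13: α=1, u≡3; β=3, v≡6 (mod 13); (3|13)=+1, (6|13)=-1; sign (−1)^0·+1^3·-1^1 = -1.
(a,b)_5: α=-2, u≡3; β=-5, v≡2 (mod 5); (3|5)=-1, (2|5)=-1; sign (−1)^0·-1^-5·-1^-2 = -1.
(a,b)_2: α=1, β=2; u≡5, v≡7 (mod 8); ε(u)ε(v)=0·1, αω(v)=1·0, βω(u)=2·1; sum ≡ 0  ⇒  +1.
(a,b)_7: α=-1, u≡2; β=-1, v≡3 (mod 7); (2|7)=+1, (3|7)=-1; sign (−1)^1·+1^-1·-1^-1 = +1.
(a,b)_11: α=0, u≡1; β=1, v≡1 (mod 11); (1|11)=+1, (1|11)=+1; sign (−1)^0·+1^1·+1^0 = +1.
(a,b)_∞: sgn(-182)=−, sgn(15015)=+, so +1.
(a,b)_23: α=0, u≡8; β=2, v≡19 (mod 23); (8|23)=+1, (19|23)=-1; sign (−1)^0·+1^2·-1^0 = +1.
(a,b)_17: α=2, u≡11; β=0, v≡16 (mod 17); (11|17)=-1, (16|17)=+1; sign (−1)^0·-1^0·+1^2 = +1.
(a,b)_3: α=4, u≡1; β=-1, v≡1 (mod 3); (1|3)=+1, (1|3)=+1; sign (−1)^0·+1^-1·+1^4 = +1.
(a,b)_31: α=-2, u≡1; β=0, v≡21 (mod 31); (1|31)=+1, (21|31)=-1; sign (−1)^0·+1^0·-1^-2 = +1.
|Ram(-182, 15015)| = 2, even; anisotropic at {5, 13}.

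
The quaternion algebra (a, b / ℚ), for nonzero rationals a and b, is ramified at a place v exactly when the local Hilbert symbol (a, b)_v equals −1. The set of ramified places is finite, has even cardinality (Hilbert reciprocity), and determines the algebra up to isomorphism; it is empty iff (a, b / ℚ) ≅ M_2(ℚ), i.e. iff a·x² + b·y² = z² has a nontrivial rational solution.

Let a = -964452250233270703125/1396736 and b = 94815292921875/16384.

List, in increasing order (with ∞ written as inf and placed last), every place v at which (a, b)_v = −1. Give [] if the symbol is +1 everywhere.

(a, b) ≡ (-12617, 54723) mod (ℚ^×)²; places V = {2, 3, 5, 11, 13, 17, 29, 31, 37, ∞}.
(a,b)_17: α=2, u≡7; β=1, v≡6 (mod 17); (7|17)=-1, (6|17)=-1; sign (−1)^0·-1^1·-1^2 = -1.
(a,b)_3: α=6, u≡1; β=5, v≡1 (mod 3); (1|3)=+1, (1|3)=+1; sign (−1)^0·+1^5·+1^6 = +1.
(a,b)_37: α=5, u≡35; β=3, v≡11 (mod 37); (35|37)=-1, (11|37)=+1; sign (−1)^0·-1^3·+1^5 = -1.
(a,b)_11: α=-1, u≡7; β=0, v≡4 (mod 11); (7|11)=-1, (4|11)=+1; sign (−1)^0·-1^0·+1^-1 = +1.
(a,b)_2: α=-12, β=-14; u≡7, v≡3 (mod 8); ε(u)ε(v)=1·1, αω(v)=-12·1, βω(u)=-14·0; sum ≡ 1  ⇒  -1.
(a,b)_31: α=-1, u≡3; β=0, v≡1 (mod 31); (3|31)=-1, (1|31)=+1; sign (−1)^0·-1^0·+1^-1 = +1.
(a,b)_29: α=0, u≡10; β=1, v≡3 (mod 29); (10|29)=-1, (3|29)=-1; sign (−1)^0·-1^1·-1^0 = -1.
(a,b)_13: α=2, u≡6; β=0, v≡8 (mod 13); (6|13)=-1, (8|13)=-1; sign (−1)^0·-1^0·-1^2 = +1.
(a,b)_5: α=8, u≡2; β=6, v≡3 (mod 5); (2|5)=-1, (3|5)=-1; sign (−1)^0·-1^6·-1^8 = +1.
(a,b)_∞: sgn(-12617)=−, sgn(54723)=+, so +1.
|Ram(-12617, 54723)| = 4, even; anisotropic at {2, 17, 29, 37}.

[2, 17, 29, 37]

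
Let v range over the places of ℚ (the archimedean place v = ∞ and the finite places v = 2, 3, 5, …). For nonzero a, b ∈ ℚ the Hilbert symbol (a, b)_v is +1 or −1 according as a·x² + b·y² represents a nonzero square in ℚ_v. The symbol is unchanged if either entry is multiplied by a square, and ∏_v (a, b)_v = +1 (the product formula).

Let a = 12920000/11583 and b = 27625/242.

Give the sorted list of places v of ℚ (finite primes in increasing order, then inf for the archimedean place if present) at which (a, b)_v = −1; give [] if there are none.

[2, 11]

(a, b) ≡ (46189, 2210) mod (ℚ^×)²; places V = {2, 3, 5, 11, 13, 17, 19, ∞}.
(a,b)_19: α=1, u≡15; β=0, v≡4 (mod 19); (15|19)=-1, (4|19)=+1; sign (−1)^0·-1^0·+1^1 = +1.
(a,b)_2: α=6, β=-1; u≡5, v≡1 (mod 8); ε(u)ε(v)=0·0, αω(v)=6·0, βω(u)=-1·1; sum ≡ 1  ⇒  -1.
(a,b)_17: α=1, u≡11; β=1, v≡11 (mod 17); (11|17)=-1, (11|17)=-1; sign (−1)^0·-1^1·-1^1 = +1.
(a,b)_3: α=-4, u≡1; β=0, v≡2 (mod 3); (1|3)=+1, (2|3)=-1; sign (−1)^0·+1^0·-1^-4 = +1.
(a,b)_13: α=-1, u≡4; β=1, v≡4 (mod 13); (4|13)=+1, (4|13)=+1; sign (−1)^0·+1^1·+1^-1 = +1.
(a,b)_5: α=4, u≡4; β=3, v≡3 (mod 5); (4|5)=+1, (3|5)=-1; sign (−1)^0·+1^3·-1^4 = +1.
(a,b)_11: α=-1, u≡2; β=-2, v≡2 (mod 11); (2|11)=-1, (2|11)=-1; sign (−1)^0·-1^-2·-1^-1 = -1.
(a,b)_∞: sgn(46189)=+, sgn(2210)=+, so +1.
(46189, 2210 / ℚ) ramifies at {2, 11}: a division algebra.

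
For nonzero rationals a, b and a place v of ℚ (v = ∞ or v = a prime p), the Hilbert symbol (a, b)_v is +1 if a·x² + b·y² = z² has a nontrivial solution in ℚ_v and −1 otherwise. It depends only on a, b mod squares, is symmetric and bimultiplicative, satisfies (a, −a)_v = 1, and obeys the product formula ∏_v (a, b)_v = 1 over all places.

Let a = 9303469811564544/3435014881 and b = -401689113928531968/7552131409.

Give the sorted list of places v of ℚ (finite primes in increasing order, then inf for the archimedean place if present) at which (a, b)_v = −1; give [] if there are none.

Mod squares: a ≡ 8211, b ≡ -138. Check v ∈ {∞, 2, 3, 7, 11, 17, 23, 29, 43, 47}.
v=7: a=7^3·(≡2), b=7^4·(≡2) mod 7; (2|7)=+1, (2|7)=+1; (−1)^{3·4·3}·(+1)^4·(+1)^3 = +1.
v=23: a=23^1·(≡16), b=23^3·(≡15) mod 23; (16|23)=+1, (15|23)=-1; (−1)^{1·3·11}·(+1)^3·(-1)^1 = +1.
v=3: a=3^7·(≡1), b=3^1·(≡2) mod 3; (1|3)=+1, (2|3)=-1; (−1)^{7·1·1}·(+1)^1·(-1)^7 = +1.
v=17: a=17^1·(≡7), b=17^2·(≡2) mod 17; (7|17)=-1, (2|17)=+1; (−1)^{1·2·8}·(-1)^2·(+1)^1 = +1.
v=47: a=47^-2·(≡30), b=47^-2·(≡16) mod 47; (30|47)=-1, (16|47)=+1; (−1)^{-2·-2·23}·(-1)^-2·(+1)^-2 = +1.
v=29: a=29^-2·(≡23), b=29^0·(≡5) mod 29; (23|29)=+1, (5|29)=+1; (−1)^{-2·0·14}·(+1)^0·(+1)^-2 = +1.
v=43: a=43^-2·(≡35), b=43^-4·(≡5) mod 43; (35|43)=+1, (5|43)=-1; (−1)^{-2·-4·21}·(+1)^-4·(-1)^-2 = +1.
v=∞: 8211 > 0 and -138 < 0  ⇒  (a,b)_∞ = +1.
v=11: a=11^2·(≡5), b=11^2·(≡1) mod 11; (5|11)=+1, (1|11)=+1; (−1)^{2·2·5}·(+1)^2·(+1)^2 = +1.
v=2: v_2(a)=18, v_2(b)=17; units ≡ 3, 3 (mod 8); ε·ε+αω+βω = 1·1+18·1+17·1 ≡ 0  ⇒  (a,b)_2 = +1.
Ram(a, b) = ∅: the form 8211·x² + -138·y² − z² is isotropic over every ℚ_v, so by Hasse–Minkowski it is isotropic over ℚ.

[]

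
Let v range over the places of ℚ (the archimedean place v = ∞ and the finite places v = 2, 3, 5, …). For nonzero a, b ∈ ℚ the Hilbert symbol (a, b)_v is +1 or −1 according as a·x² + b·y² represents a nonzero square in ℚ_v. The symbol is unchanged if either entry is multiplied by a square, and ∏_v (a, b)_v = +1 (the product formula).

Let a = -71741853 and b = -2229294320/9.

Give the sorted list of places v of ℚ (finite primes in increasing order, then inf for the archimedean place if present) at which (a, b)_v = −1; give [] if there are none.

Mod squares: a ≡ -7971317, b ≡ -1151495. Check v ∈ {∞, 2, 3, 5, 11, 17, 19, 23, 29, 31, 37}.
v=37: a=37^1·(≡16), b=37^0·(≡13) mod 37; (16|37)=+1, (13|37)=-1; (−1)^{1·0·18}·(+1)^0·(-1)^1 = -1.
v=3: a=3^2·(≡1), b=3^-2·(≡1) mod 3; (1|3)=+1, (1|3)=+1; (−1)^{2·-2·1}·(+1)^-2·(+1)^2 = +1.
v=29: a=29^1·(≡17), b=29^0·(≡26) mod 29; (17|29)=-1, (26|29)=-1; (−1)^{1·0·14}·(-1)^0·(-1)^1 = -1.
v=∞: -7971317 < 0 and -1151495 < 0  ⇒  (a,b)_∞ = -1.
v=11: a=11^0·(≡4), b=11^2·(≡10) mod 11; (4|11)=+1, (10|11)=-1; (−1)^{0·2·5}·(+1)^2·(-1)^0 = +1.
v=19: a=19^1·(≡2), b=19^1·(≡1) mod 19; (2|19)=-1, (1|19)=+1; (−1)^{1·1·9}·(-1)^1·(+1)^1 = +1.
v=31: a=31^0·(≡21), b=31^1·(≡27) mod 31; (21|31)=-1, (27|31)=-1; (−1)^{0·1·15}·(-1)^1·(-1)^0 = -1.
v=5: a=5^0·(≡2), b=5^1·(≡4) mod 5; (2|5)=-1, (4|5)=+1; (−1)^{0·1·2}·(-1)^1·(+1)^0 = -1.
v=2: v_2(a)=0, v_2(b)=4; units ≡ 3, 1 (mod 8); ε·ε+αω+βω = 1·0+0·0+4·1 ≡ 0  ⇒  (a,b)_2 = +1.
v=17: a=17^1·(≡5), b=17^1·(≡11) mod 17; (5|17)=-1, (11|17)=-1; (−1)^{1·1·8}·(-1)^1·(-1)^1 = +1.
v=23: a=23^1·(≡3), b=23^1·(≡18) mod 23; (3|23)=+1, (18|23)=+1; (−1)^{1·1·11}·(+1)^1·(+1)^1 = -1.
(-7971317, -1151495 / ℚ) ramifies at {5, 23, 29, 31, 37, ∞}: a division algebra.

[5, 23, 29, 31, 37, inf]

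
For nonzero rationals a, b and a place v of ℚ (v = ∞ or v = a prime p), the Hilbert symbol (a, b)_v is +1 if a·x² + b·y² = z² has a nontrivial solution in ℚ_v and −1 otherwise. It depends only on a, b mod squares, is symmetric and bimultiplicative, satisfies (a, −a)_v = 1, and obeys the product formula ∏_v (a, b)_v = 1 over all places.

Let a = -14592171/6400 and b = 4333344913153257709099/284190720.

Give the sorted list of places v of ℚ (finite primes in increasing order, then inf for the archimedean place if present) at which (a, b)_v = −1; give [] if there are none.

(a, b) ≡ (-10659, 6270) mod (ℚ^×)²; places V = {2, 3, 5, 7, 11, 17, 19, 29, 37, 41, ∞}.
(a,b)_19: α=1, u≡16; β=3, v≡16 (mod 19); (16|19)=+1, (16|19)=+1; sign (−1)^1·+1^3·+1^1 = -1.
(a,b)_37: α=2, u≡3; β=4, v≡20 (mod 37); (3|37)=+1, (20|37)=-1; sign (−1)^0·+1^4·-1^2 = +1.
(a,b)_5: α=-2, u≡4; β=-1, v≡1 (mod 5); (4|5)=+1, (1|5)=+1; sign (−1)^0·+1^-1·+1^-2 = +1.
(a,b)_2: α=-8, β=-11; u≡5, v≡7 (mod 8); ε(u)ε(v)=0·1, αω(v)=-8·0, βω(u)=-11·1; sum ≡ 1  ⇒  -1.
(a,b)_3: α=1, u≡2; β=-1, v≡2 (mod 3); (2|3)=-1, (2|3)=-1; sign (−1)^1·-1^-1·-1^1 = -1.
(a,b)_17: α=1, u≡15; β=4, v≡6 (mod 17); (15|17)=+1, (6|17)=-1; sign (−1)^0·+1^4·-1^1 = -1.
(a,b)_29: α=0, u≡1; β=-2, v≡9 (mod 29); (1|29)=+1, (9|29)=+1; sign (−1)^0·+1^-2·+1^0 = +1.
(a,b)_7: α=0, u≡4; β=4, v≡3 (mod 7); (4|7)=+1, (3|7)=-1; sign (−1)^0·+1^4·-1^0 = +1.
(a,b)_41: α=0, u≡4; β=2, v≡30 (mod 41); (4|41)=+1, (30|41)=-1; sign (−1)^0·+1^2·-1^0 = +1.
(a,b)_∞: sgn(-10659)=−, sgn(6270)=+, so +1.
(a,b)_11: α=1, u≡8; β=-1, v≡1 (mod 11); (8|11)=-1, (1|11)=+1; sign (−1)^1·-1^-1·+1^1 = +1.
|Ram(-10659, 6270)| = 4, even; anisotropic at {2, 3, 17, 19}.

[2, 3, 17, 19]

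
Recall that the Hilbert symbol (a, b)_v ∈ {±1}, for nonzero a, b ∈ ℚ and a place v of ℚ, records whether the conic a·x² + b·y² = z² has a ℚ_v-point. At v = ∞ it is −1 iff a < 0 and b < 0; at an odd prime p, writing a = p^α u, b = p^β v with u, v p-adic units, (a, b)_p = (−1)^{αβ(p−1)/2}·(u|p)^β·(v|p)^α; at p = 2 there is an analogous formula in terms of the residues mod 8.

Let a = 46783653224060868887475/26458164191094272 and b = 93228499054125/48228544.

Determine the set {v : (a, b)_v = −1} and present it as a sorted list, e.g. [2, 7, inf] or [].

[5, 7, 11, 13]

(a, b) ≡ (2002, 7735) mod (ℚ^×)²; places V = {2, 3, 5, 7, 11, 13, 17, 37, ∞}.
(a,b)_37: α=6, u≡3; β=4, v≡5 (mod 37); (3|37)=+1, (5|37)=-1; sign (−1)^0·+1^4·-1^6 = +1.
(a,b)_13: α=-7, u≡7; β=-3, v≡4 (mod 13); (7|13)=-1, (4|13)=+1; sign (−1)^0·-1^-3·+1^-7 = -1.
(a,b)_∞: sgn(2002)=+, sgn(7735)=+, so +1.
(a,b)_2: α=-9, β=-6; u≡1, v≡7 (mod 8); ε(u)ε(v)=0·1, αω(v)=-9·0, βω(u)=-6·0; sum ≡ 0  ⇒  +1.
(a,b)_7: α=-7, u≡3; β=-3, v≡6 (mod 7); (3|7)=-1, (6|7)=-1; sign (−1)^1·-1^-3·-1^-7 = -1.
(a,b)_11: α=3, u≡10; β=0, v≡6 (mod 11); (10|11)=-1, (6|11)=-1; sign (−1)^0·-1^0·-1^3 = -1.
(a,b)_5: α=2, u≡2; β=3, v≡2 (mod 5); (2|5)=-1, (2|5)=-1; sign (−1)^0·-1^3·-1^2 = -1.
(a,b)_17: α=4, u≡15; β=3, v≡15 (mod 17); (15|17)=+1, (15|17)=+1; sign (−1)^0·+1^3·+1^4 = +1.
(a,b)_3: α=8, u≡1; β=4, v≡1 (mod 3); (1|3)=+1, (1|3)=+1; sign (−1)^0·+1^4·+1^8 = +1.
Ram(2002, 7735) = {5, 7, 11, 13}; no ℚ_5-point on the conic.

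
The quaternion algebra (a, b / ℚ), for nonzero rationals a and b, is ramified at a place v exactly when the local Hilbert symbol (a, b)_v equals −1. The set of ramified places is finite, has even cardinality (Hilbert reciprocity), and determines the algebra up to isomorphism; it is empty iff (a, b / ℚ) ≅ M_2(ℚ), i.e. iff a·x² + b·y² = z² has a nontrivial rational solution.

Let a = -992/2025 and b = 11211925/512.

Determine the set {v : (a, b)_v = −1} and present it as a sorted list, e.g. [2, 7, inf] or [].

Mod squares: a ≡ -62, b ≡ 896954. Check v ∈ {∞, 2, 3, 5, 17, 23, 31, 37}.
v=∞: -62 < 0 and 896954 > 0  ⇒  (a,b)_∞ = +1.
v=23: a=23^0·(≡20), b=23^1·(≡6) mod 23; (20|23)=-1, (6|23)=+1; (−1)^{0·1·11}·(-1)^1·(+1)^0 = -1.
v=37: a=37^0·(≡3), b=37^1·(≡7) mod 37; (3|37)=+1, (7|37)=+1; (−1)^{0·1·18}·(+1)^1·(+1)^0 = +1.
v=17: a=17^0·(≡14), b=17^1·(≡5) mod 17; (14|17)=-1, (5|17)=-1; (−1)^{0·1·8}·(-1)^1·(-1)^0 = -1.
v=3: a=3^-4·(≡1), b=3^0·(≡2) mod 3; (1|3)=+1, (2|3)=-1; (−1)^{-4·0·1}·(+1)^0·(-1)^-4 = +1.
v=5: a=5^-2·(≡3), b=5^2·(≡1) mod 5; (3|5)=-1, (1|5)=+1; (−1)^{-2·2·2}·(-1)^2·(+1)^-2 = +1.
v=31: a=31^1·(≡3), b=31^1·(≡27) mod 31; (3|31)=-1, (27|31)=-1; (−1)^{1·1·15}·(-1)^1·(-1)^1 = -1.
v=2: v_2(a)=5, v_2(b)=-9; units ≡ 1, 5 (mod 8); ε·ε+αω+βω = 0·0+5·1+-9·0 ≡ 1  ⇒  (a,b)_2 = -1.
Ram(-62, 896954) = {2, 17, 23, 31}; no ℚ_2-point on the conic.

[2, 17, 23, 31]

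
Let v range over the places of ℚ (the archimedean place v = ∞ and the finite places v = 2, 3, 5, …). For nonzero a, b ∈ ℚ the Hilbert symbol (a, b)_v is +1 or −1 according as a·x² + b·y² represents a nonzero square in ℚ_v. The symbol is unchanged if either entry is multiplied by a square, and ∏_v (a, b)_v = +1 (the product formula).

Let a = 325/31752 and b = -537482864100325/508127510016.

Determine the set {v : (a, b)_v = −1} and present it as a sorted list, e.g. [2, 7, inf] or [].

[7, 13]

(a, b) ≡ (26, -182) mod (ℚ^×)²; places V = {2, 3, 5, 7, 11, 13, 17, 23, ∞}.
(a,b)_17: α=0, u≡8; β=2, v≡14 (mod 17); (8|17)=+1, (14|17)=-1; sign (−1)^0·+1^2·-1^0 = +1.
(a,b)_23: α=0, u≡6; β=4, v≡18 (mod 23); (6|23)=+1, (18|23)=+1; sign (−1)^0·+1^4·+1^0 = +1.
(a,b)_∞: sgn(26)=+, sgn(-182)=−, so +1.
(a,b)_7: α=-2, u≡6; β=-5, v≡1 (mod 7); (6|7)=-1, (1|7)=+1; sign (−1)^0·-1^-5·+1^-2 = -1.
(a,b)_3: α=-4, u≡2; β=-10, v≡1 (mod 3); (2|3)=-1, (1|3)=+1; sign (−1)^0·-1^-10·+1^-4 = +1.
(a,b)_5: α=2, u≡4; β=2, v≡2 (mod 5); (4|5)=+1, (2|5)=-1; sign (−1)^0·+1^2·-1^2 = +1.
(a,b)_13: α=1, u≡2; β=3, v≡4 (mod 13); (2|13)=-1, (4|13)=+1; sign (−1)^0·-1^3·+1^1 = -1.
(a,b)_2: α=-3, β=-9; u≡5, v≡5 (mod 8); ε(u)ε(v)=0·0, αω(v)=-3·1, βω(u)=-9·1; sum ≡ 0  ⇒  +1.
(a,b)_11: α=0, u≡1; β=2, v≡1 (mod 11); (1|11)=+1, (1|11)=+1; sign (−1)^0·+1^2·+1^0 = +1.
Ram(26, -182) = {7, 13}; no ℚ_7-point on the conic.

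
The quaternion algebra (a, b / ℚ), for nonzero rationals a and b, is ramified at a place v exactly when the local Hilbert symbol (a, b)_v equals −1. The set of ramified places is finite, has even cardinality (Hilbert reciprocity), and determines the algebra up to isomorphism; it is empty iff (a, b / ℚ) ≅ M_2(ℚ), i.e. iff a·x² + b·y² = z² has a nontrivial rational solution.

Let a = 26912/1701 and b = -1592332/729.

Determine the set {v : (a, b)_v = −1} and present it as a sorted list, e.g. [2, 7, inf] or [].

Mod squares: a ≡ 42, b ≡ -398083. Check v ∈ {∞, 2, 3, 7, 29, 37, 53}.
v=29: a=29^2·(≡20), b=29^1·(≡19) mod 29; (20|29)=+1, (19|29)=-1; (−1)^{2·1·14}·(+1)^1·(-1)^2 = +1.
v=2: v_2(a)=5, v_2(b)=2; units ≡ 5, 5 (mod 8); ε·ε+αω+βω = 0·0+5·1+2·1 ≡ 1  ⇒  (a,b)_2 = -1.
v=3: a=3^-5·(≡2), b=3^-6·(≡2) mod 3; (2|3)=-1, (2|3)=-1; (−1)^{-5·-6·1}·(-1)^-6·(-1)^-5 = -1.
v=53: a=53^0·(≡40), b=53^1·(≡28) mod 53; (40|53)=+1, (28|53)=+1; (−1)^{0·1·26}·(+1)^1·(+1)^0 = +1.
v=37: a=37^0·(≡24), b=37^1·(≡24) mod 37; (24|37)=-1, (24|37)=-1; (−1)^{0·1·18}·(-1)^1·(-1)^0 = -1.
v=∞: 42 > 0 and -398083 < 0  ⇒  (a,b)_∞ = +1.
v=7: a=7^-1·(≡5), b=7^1·(≡3) mod 7; (5|7)=-1, (3|7)=-1; (−1)^{-1·1·3}·(-1)^1·(-1)^-1 = -1.
Ram(42, -398083) = {2, 3, 7, 37}; no ℚ_2-point on the conic.

[2, 3, 7, 37]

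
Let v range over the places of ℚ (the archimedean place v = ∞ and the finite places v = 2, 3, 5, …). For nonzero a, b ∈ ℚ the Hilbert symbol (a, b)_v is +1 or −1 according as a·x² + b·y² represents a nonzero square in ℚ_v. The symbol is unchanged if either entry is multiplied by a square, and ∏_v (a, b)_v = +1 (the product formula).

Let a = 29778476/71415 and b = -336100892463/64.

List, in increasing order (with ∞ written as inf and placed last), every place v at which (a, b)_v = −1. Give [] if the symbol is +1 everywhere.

(a, b) ≡ (13485, -943) mod (ℚ^×)²; places V = {2, 3, 5, 7, 13, 23, 29, 31, 41, ∞}.
(a,b)_31: α=1, u≡7; β=2, v≡4 (mod 31); (7|31)=+1, (4|31)=+1; sign (−1)^0·+1^2·+1^1 = +1.
(a,b)_13: α=2, u≡9; β=0, v≡11 (mod 13); (9|13)=+1, (11|13)=-1; sign (−1)^0·+1^0·-1^2 = +1.
(a,b)_5: α=-1, u≡2; β=0, v≡3 (mod 5); (2|5)=-1, (3|5)=-1; sign (−1)^0·-1^0·-1^-1 = -1.
(a,b)_∞: sgn(13485)=+, sgn(-943)=−, so +1.
(a,b)_3: α=-3, u≡1; β=2, v≡2 (mod 3); (1|3)=+1, (2|3)=-1; sign (−1)^0·+1^2·-1^-3 = -1.
(a,b)_23: α=-2, u≡5; β=1, v≡7 (mod 23); (5|23)=-1, (7|23)=-1; sign (−1)^0·-1^1·-1^-2 = -1.
(a,b)_2: α=2, β=-6; u≡5, v≡1 (mod 8); ε(u)ε(v)=0·0, αω(v)=2·0, βω(u)=-6·1; sum ≡ 0  ⇒  +1.
(a,b)_41: α=0, u≡10; β=1, v≡8 (mod 41); (10|41)=+1, (8|41)=+1; sign (−1)^0·+1^1·+1^0 = +1.
(a,b)_29: α=1, u≡28; β=2, v≡27 (mod 29); (28|29)=+1, (27|29)=-1; sign (−1)^0·+1^2·-1^1 = -1.
(a,b)_7: α=2, u≡5; β=2, v≡1 (mod 7); (5|7)=-1, (1|7)=+1; sign (−1)^0·-1^2·+1^2 = +1.
|Ram(13485, -943)| = 4, even; anisotropic at {3, 5, 23, 29}.

[3, 5, 23, 29]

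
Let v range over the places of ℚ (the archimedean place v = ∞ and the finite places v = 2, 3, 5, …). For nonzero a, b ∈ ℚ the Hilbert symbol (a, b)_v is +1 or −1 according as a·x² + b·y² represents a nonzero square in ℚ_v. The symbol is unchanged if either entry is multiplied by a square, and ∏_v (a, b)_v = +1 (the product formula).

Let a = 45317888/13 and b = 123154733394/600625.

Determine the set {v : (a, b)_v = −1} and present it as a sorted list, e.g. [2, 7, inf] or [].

[2, 3, 7, 11]

(a, b) ≡ (19019, 66) mod (ℚ^×)²; places V = {2, 3, 5, 7, 11, 13, 17, 19, 31, ∞}.
(a,b)_13: α=-1, u≡5; β=0, v≡9 (mod 13); (5|13)=-1, (9|13)=+1; sign (−1)^0·-1^0·+1^-1 = +1.
(a,b)_7: α=1, u≡1; β=2, v≡5 (mod 7); (1|7)=+1, (5|7)=-1; sign (−1)^0·+1^2·-1^1 = -1.
(a,b)_2: α=8, β=1; u≡3, v≡1 (mod 8); ε(u)ε(v)=1·0, αω(v)=8·0, βω(u)=1·1; sum ≡ 1  ⇒  -1.
(a,b)_3: α=0, u≡2; β=3, v≡1 (mod 3); (2|3)=-1, (1|3)=+1; sign (−1)^0·-1^3·+1^0 = -1.
(a,b)_17: α=0, u≡8; β=2, v≡13 (mod 17); (8|17)=+1, (13|17)=+1; sign (−1)^0·+1^2·+1^0 = +1.
(a,b)_5: α=0, u≡1; β=-4, v≡4 (mod 5); (1|5)=+1, (4|5)=+1; sign (−1)^0·+1^-4·+1^0 = +1.
(a,b)_11: α=3, u≡7; β=5, v≡6 (mod 11); (7|11)=-1, (6|11)=-1; sign (−1)^1·-1^5·-1^3 = -1.
(a,b)_31: α=0, u≡8; β=-2, v≡8 (mod 31); (8|31)=+1, (8|31)=+1; sign (−1)^0·+1^-2·+1^0 = +1.
(a,b)_19: α=1, u≡18; β=0, v≡4 (mod 19); (18|19)=-1, (4|19)=+1; sign (−1)^0·-1^0·+1^1 = +1.
(a,b)_∞: sgn(19019)=+, sgn(66)=+, so +1.
Ram(19019, 66) = {2, 3, 7, 11}; no ℚ_2-point on the conic.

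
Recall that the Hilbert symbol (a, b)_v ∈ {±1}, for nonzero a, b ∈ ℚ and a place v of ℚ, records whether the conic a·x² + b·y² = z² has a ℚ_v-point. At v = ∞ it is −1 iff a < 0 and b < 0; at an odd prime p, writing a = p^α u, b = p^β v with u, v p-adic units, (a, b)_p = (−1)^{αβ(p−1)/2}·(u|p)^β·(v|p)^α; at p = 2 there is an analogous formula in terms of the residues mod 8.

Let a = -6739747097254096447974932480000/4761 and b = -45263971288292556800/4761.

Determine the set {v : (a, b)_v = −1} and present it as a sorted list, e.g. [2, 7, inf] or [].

Mod squares: a ≡ -12818, b ≡ -131138. Check v ∈ {∞, 2, 3, 5, 7, 11, 13, 17, 19, 23, 29}.
v=17: a=17^1·(≡14), b=17^1·(≡1) mod 17; (14|17)=-1, (1|17)=+1; (−1)^{1·1·8}·(-1)^1·(+1)^1 = -1.
v=∞: -12818 < 0 and -131138 < 0  ⇒  (a,b)_∞ = -1.
v=7: a=7^4·(≡6), b=7^3·(≡6) mod 7; (6|7)=-1, (6|7)=-1; (−1)^{4·3·3}·(-1)^3·(-1)^4 = -1.
v=11: a=11^2·(≡8), b=11^2·(≡3) mod 11; (8|11)=-1, (3|11)=+1; (−1)^{2·2·5}·(-1)^2·(+1)^2 = +1.
v=13: a=13^3·(≡7), b=13^2·(≡6) mod 13; (7|13)=-1, (6|13)=-1; (−1)^{3·2·6}·(-1)^2·(-1)^3 = -1.
v=29: a=29^5·(≡13), b=29^3·(≡12) mod 29; (13|29)=+1, (12|29)=-1; (−1)^{5·3·14}·(+1)^3·(-1)^5 = -1.
v=2: v_2(a)=27, v_2(b)=15; units ≡ 7, 7 (mod 8); ε·ε+αω+βω = 1·1+27·0+15·0 ≡ 1  ⇒  (a,b)_2 = -1.
v=23: a=23^-2·(≡13), b=23^-2·(≡13) mod 23; (13|23)=+1, (13|23)=+1; (−1)^{-2·-2·11}·(+1)^-2·(+1)^-2 = +1.
v=5: a=5^4·(≡2), b=5^2·(≡3) mod 5; (2|5)=-1, (3|5)=-1; (−1)^{4·2·2}·(-1)^2·(-1)^4 = +1.
v=19: a=19^2·(≡11), b=19^1·(≡3) mod 19; (11|19)=+1, (3|19)=-1; (−1)^{2·1·9}·(+1)^1·(-1)^2 = +1.
v=3: a=3^-2·(≡1), b=3^-2·(≡1) mod 3; (1|3)=+1, (1|3)=+1; (−1)^{-2·-2·1}·(+1)^-2·(+1)^-2 = +1.
Ram(-12818, -131138) = {2, 7, 13, 17, 29, ∞}; no ℚ_2-point on the conic.

[2, 7, 13, 17, 29, inf]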